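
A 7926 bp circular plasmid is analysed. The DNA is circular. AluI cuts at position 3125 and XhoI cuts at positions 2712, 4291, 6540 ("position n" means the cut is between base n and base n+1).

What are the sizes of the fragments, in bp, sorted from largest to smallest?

Combined cut positions (sorted): 2712, 3125, 4291, 6540.
Circular molecule, 4 cuts → 4 fragments:
  3125 − 2712 = 413 bp
  4291 − 3125 = 1166 bp
  6540 − 4291 = 2249 bp
  wrap: 7926 − 6540 + 2712 = 4098 bp
Sorted largest to smallest: 4098, 2249, 1166, 413 bp.

4098, 2249, 1166, 413 bp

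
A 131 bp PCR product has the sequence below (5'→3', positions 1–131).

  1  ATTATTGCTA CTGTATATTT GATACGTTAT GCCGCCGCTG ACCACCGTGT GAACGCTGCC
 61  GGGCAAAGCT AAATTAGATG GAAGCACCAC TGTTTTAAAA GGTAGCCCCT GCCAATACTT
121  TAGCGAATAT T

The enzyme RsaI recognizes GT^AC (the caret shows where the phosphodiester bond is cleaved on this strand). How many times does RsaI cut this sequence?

No occurrence of GTAC is present in the sequence.
RsaI does not cut: 0 sites.

0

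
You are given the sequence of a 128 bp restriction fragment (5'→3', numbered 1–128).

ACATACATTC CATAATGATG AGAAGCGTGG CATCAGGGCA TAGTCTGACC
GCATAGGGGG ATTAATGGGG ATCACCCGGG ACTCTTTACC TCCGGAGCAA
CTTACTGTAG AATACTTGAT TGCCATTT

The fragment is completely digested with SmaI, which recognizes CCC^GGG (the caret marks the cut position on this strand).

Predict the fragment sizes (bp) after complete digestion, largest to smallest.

77, 51 bp

The SmaI site (CCCGGG) starts at position 75.
SmaI cuts after base 3 of each site, so after position 77.
Linear molecule, 1 cut → 2 fragments:
  1–77 → 77 bp
  78–128 → 51 bp
Sorted largest to smallest: 77, 51 bp.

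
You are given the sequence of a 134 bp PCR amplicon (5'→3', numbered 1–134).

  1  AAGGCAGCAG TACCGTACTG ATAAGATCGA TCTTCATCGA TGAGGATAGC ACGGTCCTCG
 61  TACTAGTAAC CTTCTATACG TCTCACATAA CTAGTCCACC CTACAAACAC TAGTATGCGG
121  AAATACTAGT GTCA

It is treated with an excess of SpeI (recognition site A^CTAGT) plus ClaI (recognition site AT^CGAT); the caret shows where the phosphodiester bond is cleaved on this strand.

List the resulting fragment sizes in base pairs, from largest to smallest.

SpeI sites (ACTAGT) start at positions 62, 90, 109, 125.
SpeI cuts after the first base of each site, so after positions 62, 90, 109, 125.
ClaI sites (ATCGAT) start at positions 26, 36.
ClaI cuts after base 2 of each site, so after positions 27, 37.
Combined cut positions: 27, 37, 62, 90, 109, 125.
Linear molecule, 6 cuts → 7 fragments:
  1–27 → 27 bp
  28–37 → 10 bp
  38–62 → 25 bp
  63–90 → 28 bp
  91–109 → 19 bp
  110–125 → 16 bp
  126–134 → 9 bp
Sorted largest to smallest: 28, 27, 25, 19, 16, 10, 9 bp.

28, 27, 25, 19, 16, 10, 9 bp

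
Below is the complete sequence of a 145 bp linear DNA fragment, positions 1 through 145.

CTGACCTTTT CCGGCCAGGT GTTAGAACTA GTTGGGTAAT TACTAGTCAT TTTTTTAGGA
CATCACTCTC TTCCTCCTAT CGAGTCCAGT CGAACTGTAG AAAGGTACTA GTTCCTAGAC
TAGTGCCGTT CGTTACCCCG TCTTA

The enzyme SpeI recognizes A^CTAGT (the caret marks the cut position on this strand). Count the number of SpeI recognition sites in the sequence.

4

ACTAGT occurs starting at positions 27, 42, 107, 119.
SpeI cuts at 4 sites.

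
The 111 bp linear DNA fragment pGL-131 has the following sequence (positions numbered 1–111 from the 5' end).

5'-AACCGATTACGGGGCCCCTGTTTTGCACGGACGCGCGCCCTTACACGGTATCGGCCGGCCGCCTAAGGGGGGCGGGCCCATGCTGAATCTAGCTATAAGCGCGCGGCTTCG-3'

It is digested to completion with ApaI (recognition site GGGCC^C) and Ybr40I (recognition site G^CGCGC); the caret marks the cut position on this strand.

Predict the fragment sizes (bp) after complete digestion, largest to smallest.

45, 21, 17, 16, 12 bp

ApaI sites (GGGCCC) start at positions 12, 74.
ApaI cuts after base 5 of each site (before the last base), so after positions 16, 78.
Ybr40I sites (GCGCGC) start at positions 33, 99.
Ybr40I cuts after the first base of each site, so after positions 33, 99.
Combined cut positions: 16, 33, 78, 99.
Linear molecule, 4 cuts → 5 fragments:
  1–16 → 16 bp
  17–33 → 17 bp
  34–78 → 45 bp
  79–99 → 21 bp
  100–111 → 12 bp
Sorted largest to smallest: 45, 21, 17, 16, 12 bp.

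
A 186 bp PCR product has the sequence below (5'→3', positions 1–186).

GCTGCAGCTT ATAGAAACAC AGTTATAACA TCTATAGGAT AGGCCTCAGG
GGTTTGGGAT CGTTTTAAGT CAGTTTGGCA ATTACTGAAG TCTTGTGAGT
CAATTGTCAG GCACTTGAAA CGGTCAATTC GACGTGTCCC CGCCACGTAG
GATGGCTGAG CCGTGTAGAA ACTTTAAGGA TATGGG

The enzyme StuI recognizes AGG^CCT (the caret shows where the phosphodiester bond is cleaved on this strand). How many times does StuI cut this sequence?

AGGCCT occurs starting at position 41.
StuI cuts at 1 site.

1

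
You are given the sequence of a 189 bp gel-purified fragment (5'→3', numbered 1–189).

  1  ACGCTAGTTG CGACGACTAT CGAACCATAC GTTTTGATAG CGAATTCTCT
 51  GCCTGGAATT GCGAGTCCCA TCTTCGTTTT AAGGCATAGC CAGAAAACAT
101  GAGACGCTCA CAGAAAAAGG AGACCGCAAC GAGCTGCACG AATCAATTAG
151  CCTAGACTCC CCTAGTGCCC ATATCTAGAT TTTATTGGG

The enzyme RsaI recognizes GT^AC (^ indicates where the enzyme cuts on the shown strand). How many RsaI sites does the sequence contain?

No occurrence of GTAC is present in the sequence.
RsaI does not cut: 0 sites.

0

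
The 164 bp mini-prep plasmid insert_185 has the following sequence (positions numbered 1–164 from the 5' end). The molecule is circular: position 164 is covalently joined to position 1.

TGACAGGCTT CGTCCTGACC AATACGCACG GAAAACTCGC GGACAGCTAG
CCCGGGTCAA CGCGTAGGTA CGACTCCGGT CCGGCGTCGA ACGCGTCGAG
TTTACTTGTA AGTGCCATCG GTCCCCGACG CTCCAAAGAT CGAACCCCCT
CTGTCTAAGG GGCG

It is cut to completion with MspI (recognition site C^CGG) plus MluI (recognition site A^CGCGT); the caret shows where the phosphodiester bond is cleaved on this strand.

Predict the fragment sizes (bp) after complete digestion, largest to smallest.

125, 16, 10, 8, 5 bp

MspI sites (CCGG) start at positions 52, 76, 81.
MspI cuts after the first base of each site, so after positions 52, 76, 81.
MluI sites (ACGCGT) start at positions 60, 91.
MluI cuts after the first base of each site, so after positions 60, 91.
Combined cut positions: 52, 60, 76, 81, 91.
Circular molecule, 5 cuts → 5 fragments:
  53–60 → 8 bp
  61–76 → 16 bp
  77–81 → 5 bp
  82–91 → 10 bp
  92–164 then 1–52 → 73 + 52 = 125 bp
Sorted largest to smallest: 125, 16, 10, 8, 5 bp.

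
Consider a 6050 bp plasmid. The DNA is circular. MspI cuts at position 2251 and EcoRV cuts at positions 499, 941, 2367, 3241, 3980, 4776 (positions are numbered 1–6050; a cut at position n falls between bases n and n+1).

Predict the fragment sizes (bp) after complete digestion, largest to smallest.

1773, 1310, 874, 796, 739, 442, 116 bp

Combined cut positions (sorted): 499, 941, 2251, 2367, 3241, 3980, 4776.
Circular molecule, 7 cuts → 7 fragments:
  941 − 499 = 442 bp
  2251 − 941 = 1310 bp
  2367 − 2251 = 116 bp
  3241 − 2367 = 874 bp
  3980 − 3241 = 739 bp
  4776 − 3980 = 796 bp
  wrap: 6050 − 4776 + 499 = 1773 bp
Sorted largest to smallest: 1773, 1310, 874, 796, 739, 442, 116 bp.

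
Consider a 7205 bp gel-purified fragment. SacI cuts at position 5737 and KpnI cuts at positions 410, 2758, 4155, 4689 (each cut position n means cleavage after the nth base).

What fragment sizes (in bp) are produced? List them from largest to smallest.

Combined cut positions (sorted): 410, 2758, 4155, 4689, 5737.
Linear molecule, 5 cuts → 6 fragments:
  410 − 0 = 410 bp
  2758 − 410 = 2348 bp
  4155 − 2758 = 1397 bp
  4689 − 4155 = 534 bp
  5737 − 4689 = 1048 bp
  7205 − 5737 = 1468 bp
Sorted largest to smallest: 2348, 1468, 1397, 1048, 534, 410 bp.

2348, 1468, 1397, 1048, 534, 410 bp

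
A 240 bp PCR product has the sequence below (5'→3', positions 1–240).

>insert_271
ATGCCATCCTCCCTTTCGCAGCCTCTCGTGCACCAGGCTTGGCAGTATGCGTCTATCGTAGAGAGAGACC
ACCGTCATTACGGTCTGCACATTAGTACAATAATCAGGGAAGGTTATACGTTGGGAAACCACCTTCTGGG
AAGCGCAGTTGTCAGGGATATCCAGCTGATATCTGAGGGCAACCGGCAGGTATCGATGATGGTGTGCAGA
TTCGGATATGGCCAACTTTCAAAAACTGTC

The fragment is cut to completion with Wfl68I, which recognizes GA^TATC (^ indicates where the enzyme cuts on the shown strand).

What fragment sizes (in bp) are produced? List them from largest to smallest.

Wfl68I sites (GATATC) start at positions 157, 168.
Wfl68I cuts after base 2 of each site, so after positions 158, 169.
Linear molecule, 2 cuts → 3 fragments:
  1–158 → 158 bp
  159–169 → 11 bp
  170–240 → 71 bp
Sorted largest to smallest: 158, 71, 11 bp.

158, 71, 11 bp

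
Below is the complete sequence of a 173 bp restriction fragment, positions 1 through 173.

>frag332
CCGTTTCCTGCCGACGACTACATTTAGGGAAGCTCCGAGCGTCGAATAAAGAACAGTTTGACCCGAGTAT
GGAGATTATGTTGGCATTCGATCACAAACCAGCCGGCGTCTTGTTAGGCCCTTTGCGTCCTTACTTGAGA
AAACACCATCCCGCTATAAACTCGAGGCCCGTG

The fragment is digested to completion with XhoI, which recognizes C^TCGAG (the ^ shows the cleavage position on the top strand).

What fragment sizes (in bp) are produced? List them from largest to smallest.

161, 12 bp

The XhoI site (CTCGAG) starts at position 161.
XhoI cuts after the first base of each site, so after position 161.
Linear molecule, 1 cut → 2 fragments:
  1–161 → 161 bp
  162–173 → 12 bp
Sorted largest to smallest: 161, 12 bp.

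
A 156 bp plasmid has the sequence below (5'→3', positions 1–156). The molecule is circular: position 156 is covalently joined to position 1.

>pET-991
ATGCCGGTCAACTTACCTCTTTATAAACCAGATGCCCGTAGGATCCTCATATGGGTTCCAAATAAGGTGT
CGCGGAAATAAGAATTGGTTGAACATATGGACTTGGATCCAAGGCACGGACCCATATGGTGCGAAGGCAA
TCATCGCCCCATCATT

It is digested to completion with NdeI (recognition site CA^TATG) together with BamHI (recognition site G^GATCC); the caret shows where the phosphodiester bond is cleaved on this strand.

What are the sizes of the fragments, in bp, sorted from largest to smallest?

NdeI sites (CATATG) start at positions 48, 94, 123.
NdeI cuts after base 2 of each site, so after positions 49, 95, 124.
BamHI sites (GGATCC) start at positions 41, 105.
BamHI cuts after the first base of each site, so after positions 41, 105.
Combined cut positions: 41, 49, 95, 105, 124.
Circular molecule, 5 cuts → 5 fragments:
  42–49 → 8 bp
  50–95 → 46 bp
  96–105 → 10 bp
  106–124 → 19 bp
  125–156 then 1–41 → 32 + 41 = 73 bp
Sorted largest to smallest: 73, 46, 19, 10, 8 bp.

73, 46, 19, 10, 8 bp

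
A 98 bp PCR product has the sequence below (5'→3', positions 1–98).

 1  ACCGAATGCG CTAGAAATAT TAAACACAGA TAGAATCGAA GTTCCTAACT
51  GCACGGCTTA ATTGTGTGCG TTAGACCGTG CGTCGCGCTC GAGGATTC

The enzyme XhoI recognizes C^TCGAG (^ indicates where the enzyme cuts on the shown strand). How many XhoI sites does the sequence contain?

1

CTCGAG occurs starting at position 88.
XhoI cuts at 1 site.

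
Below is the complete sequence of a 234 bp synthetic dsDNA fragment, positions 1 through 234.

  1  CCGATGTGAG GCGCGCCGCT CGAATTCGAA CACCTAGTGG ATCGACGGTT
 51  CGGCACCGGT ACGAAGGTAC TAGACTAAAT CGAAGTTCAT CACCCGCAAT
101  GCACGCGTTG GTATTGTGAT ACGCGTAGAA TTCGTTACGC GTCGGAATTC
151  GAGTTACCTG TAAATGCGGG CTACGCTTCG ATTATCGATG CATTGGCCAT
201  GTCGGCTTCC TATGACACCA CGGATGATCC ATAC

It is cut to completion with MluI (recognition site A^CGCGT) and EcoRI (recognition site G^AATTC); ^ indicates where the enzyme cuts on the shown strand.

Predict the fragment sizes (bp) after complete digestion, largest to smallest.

MluI sites (ACGCGT) start at positions 103, 121, 137.
MluI cuts after the first base of each site, so after positions 103, 121, 137.
EcoRI sites (GAATTC) start at positions 22, 128, 145.
EcoRI cuts after the first base of each site, so after positions 22, 128, 145.
Combined cut positions: 22, 103, 121, 128, 137, 145.
Linear molecule, 6 cuts → 7 fragments:
  1–22 → 22 bp
  23–103 → 81 bp
  104–121 → 18 bp
  122–128 → 7 bp
  129–137 → 9 bp
  138–145 → 8 bp
  146–234 → 89 bp
Sorted largest to smallest: 89, 81, 22, 18, 9, 8, 7 bp.

89, 81, 22, 18, 9, 8, 7 bp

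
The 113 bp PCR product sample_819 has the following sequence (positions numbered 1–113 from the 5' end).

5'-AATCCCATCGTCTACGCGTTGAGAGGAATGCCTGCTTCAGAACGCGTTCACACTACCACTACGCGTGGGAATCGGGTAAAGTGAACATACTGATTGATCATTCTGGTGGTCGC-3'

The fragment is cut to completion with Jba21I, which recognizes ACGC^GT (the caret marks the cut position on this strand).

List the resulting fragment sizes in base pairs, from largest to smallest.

49, 28, 19, 17 bp

Jba21I sites (ACGCGT) start at positions 14, 42, 61.
Jba21I cuts after base 4 of each site, so after positions 17, 45, 64.
Linear molecule, 3 cuts → 4 fragments:
  1–17 → 17 bp
  18–45 → 28 bp
  46–64 → 19 bp
  65–113 → 49 bp
Sorted largest to smallest: 49, 28, 19, 17 bp.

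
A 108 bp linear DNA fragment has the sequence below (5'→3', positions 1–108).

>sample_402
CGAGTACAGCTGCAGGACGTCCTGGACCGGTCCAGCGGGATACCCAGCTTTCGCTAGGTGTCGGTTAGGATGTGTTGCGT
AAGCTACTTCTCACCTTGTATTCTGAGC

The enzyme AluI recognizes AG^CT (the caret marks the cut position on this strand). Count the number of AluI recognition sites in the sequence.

AGCT occurs starting at positions 8, 46, 82.
AluI cuts at 3 sites.

3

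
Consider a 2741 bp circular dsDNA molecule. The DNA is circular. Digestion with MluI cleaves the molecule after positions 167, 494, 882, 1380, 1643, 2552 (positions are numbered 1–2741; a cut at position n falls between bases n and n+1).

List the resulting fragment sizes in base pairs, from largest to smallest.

Circular molecule, 6 cuts → 6 fragments:
  494 − 167 = 327 bp
  882 − 494 = 388 bp
  1380 − 882 = 498 bp
  1643 − 1380 = 263 bp
  2552 − 1643 = 909 bp
  wrap: 2741 − 2552 + 167 = 356 bp
Sorted largest to smallest: 909, 498, 388, 356, 327, 263 bp.

909, 498, 388, 356, 327, 263 bp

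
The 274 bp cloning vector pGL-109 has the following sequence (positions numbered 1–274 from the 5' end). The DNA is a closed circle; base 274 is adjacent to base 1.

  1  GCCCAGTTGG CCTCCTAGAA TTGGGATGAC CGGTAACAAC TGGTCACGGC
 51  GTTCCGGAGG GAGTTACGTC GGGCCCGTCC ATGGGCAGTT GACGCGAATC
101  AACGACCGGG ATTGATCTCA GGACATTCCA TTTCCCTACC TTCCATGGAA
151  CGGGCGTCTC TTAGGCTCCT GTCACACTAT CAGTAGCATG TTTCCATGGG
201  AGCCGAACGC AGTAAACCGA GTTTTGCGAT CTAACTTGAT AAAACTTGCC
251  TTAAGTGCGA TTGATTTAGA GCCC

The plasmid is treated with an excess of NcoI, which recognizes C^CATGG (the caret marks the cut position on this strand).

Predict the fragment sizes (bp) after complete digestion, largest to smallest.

NcoI sites (CCATGG) start at positions 79, 143, 194.
NcoI cuts after the first base of each site, so after positions 79, 143, 194.
Circular molecule, 3 cuts → 3 fragments:
  80–143 → 64 bp
  144–194 → 51 bp
  195–274 then 1–79 → 80 + 79 = 159 bp
Sorted largest to smallest: 159, 64, 51 bp.

159, 64, 51 bp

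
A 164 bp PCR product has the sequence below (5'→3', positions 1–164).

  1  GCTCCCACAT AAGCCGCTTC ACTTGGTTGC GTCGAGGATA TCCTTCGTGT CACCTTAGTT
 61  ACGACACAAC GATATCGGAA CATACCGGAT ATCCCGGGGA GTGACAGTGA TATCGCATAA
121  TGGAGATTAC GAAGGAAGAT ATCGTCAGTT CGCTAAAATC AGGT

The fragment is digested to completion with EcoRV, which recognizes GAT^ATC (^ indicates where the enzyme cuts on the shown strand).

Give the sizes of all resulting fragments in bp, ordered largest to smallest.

39, 34, 29, 24, 21, 17 bp

EcoRV sites (GATATC) start at positions 37, 71, 88, 109, 138.
EcoRV cuts after base 3 of each site, so after positions 39, 73, 90, 111, 140.
Linear molecule, 5 cuts → 6 fragments:
  1–39 → 39 bp
  40–73 → 34 bp
  74–90 → 17 bp
  91–111 → 21 bp
  112–140 → 29 bp
  141–164 → 24 bp
Sorted largest to smallest: 39, 34, 29, 24, 21, 17 bp.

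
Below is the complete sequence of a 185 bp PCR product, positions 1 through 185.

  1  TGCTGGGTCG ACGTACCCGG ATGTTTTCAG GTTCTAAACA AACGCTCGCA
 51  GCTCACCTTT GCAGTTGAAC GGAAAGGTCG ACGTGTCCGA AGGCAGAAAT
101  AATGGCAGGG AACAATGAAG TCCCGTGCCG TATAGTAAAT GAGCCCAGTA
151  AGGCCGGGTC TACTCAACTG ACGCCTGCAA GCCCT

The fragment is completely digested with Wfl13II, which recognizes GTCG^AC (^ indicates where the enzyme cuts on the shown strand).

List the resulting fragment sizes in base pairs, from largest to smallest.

Wfl13II sites (GTCGAC) start at positions 7, 77.
Wfl13II cuts after base 4 of each site, so after positions 10, 80.
Linear molecule, 2 cuts → 3 fragments:
  1–10 → 10 bp
  11–80 → 70 bp
  81–185 → 105 bp
Sorted largest to smallest: 105, 70, 10 bp.

105, 70, 10 bp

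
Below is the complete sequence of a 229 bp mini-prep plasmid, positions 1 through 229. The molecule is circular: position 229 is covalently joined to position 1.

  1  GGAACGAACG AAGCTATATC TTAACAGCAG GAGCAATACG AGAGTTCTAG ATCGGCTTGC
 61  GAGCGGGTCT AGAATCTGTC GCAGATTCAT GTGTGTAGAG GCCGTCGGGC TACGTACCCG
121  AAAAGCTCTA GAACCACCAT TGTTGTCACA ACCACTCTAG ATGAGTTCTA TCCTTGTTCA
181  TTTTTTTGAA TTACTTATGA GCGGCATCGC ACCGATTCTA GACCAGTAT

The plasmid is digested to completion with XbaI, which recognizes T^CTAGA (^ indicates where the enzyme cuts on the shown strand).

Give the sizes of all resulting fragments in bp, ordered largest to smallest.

XbaI sites (TCTAGA) start at positions 46, 68, 127, 156, 217.
XbaI cuts after the first base of each site, so after positions 46, 68, 127, 156, 217.
Circular molecule, 5 cuts → 5 fragments:
  47–68 → 22 bp
  69–127 → 59 bp
  128–156 → 29 bp
  157–217 → 61 bp
  218–229 then 1–46 → 12 + 46 = 58 bp
Sorted largest to smallest: 61, 59, 58, 29, 22 bp.

61, 59, 58, 29, 22 bp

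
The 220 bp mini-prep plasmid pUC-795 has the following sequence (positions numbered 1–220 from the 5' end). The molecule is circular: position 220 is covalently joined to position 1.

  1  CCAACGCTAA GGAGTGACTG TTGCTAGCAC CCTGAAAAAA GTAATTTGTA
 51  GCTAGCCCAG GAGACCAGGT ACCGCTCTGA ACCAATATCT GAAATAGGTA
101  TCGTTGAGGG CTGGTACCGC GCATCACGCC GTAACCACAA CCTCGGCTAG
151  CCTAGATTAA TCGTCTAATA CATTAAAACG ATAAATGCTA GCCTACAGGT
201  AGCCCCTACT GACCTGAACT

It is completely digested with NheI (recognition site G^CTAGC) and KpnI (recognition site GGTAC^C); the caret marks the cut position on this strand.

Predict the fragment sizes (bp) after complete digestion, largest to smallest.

56, 45, 41, 29, 28, 21 bp

NheI sites (GCTAGC) start at positions 23, 51, 146, 187.
NheI cuts after the first base of each site, so after positions 23, 51, 146, 187.
KpnI sites (GGTACC) start at positions 68, 113.
KpnI cuts after base 5 of each site (before the last base), so after positions 72, 117.
Combined cut positions: 23, 51, 72, 117, 146, 187.
Circular molecule, 6 cuts → 6 fragments:
  24–51 → 28 bp
  52–72 → 21 bp
  73–117 → 45 bp
  118–146 → 29 bp
  147–187 → 41 bp
  188–220 then 1–23 → 33 + 23 = 56 bp
Sorted largest to smallest: 56, 45, 41, 29, 28, 21 bp.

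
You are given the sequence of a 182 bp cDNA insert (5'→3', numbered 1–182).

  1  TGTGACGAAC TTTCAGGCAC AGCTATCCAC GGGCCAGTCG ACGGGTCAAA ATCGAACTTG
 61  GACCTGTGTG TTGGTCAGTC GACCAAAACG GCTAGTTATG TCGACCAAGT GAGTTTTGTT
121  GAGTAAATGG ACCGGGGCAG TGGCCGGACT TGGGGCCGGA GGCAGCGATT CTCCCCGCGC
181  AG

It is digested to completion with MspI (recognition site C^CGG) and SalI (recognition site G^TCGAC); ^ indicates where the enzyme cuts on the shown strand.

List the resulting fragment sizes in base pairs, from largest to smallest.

41, 37, 32, 26, 22, 12, 12 bp

MspI sites (CCGG) start at positions 132, 144, 156.
MspI cuts after the first base of each site, so after positions 132, 144, 156.
SalI sites (GTCGAC) start at positions 37, 78, 100.
SalI cuts after the first base of each site, so after positions 37, 78, 100.
Combined cut positions: 37, 78, 100, 132, 144, 156.
Linear molecule, 6 cuts → 7 fragments:
  1–37 → 37 bp
  38–78 → 41 bp
  79–100 → 22 bp
  101–132 → 32 bp
  133–144 → 12 bp
  145–156 → 12 bp
  157–182 → 26 bp
Sorted largest to smallest: 41, 37, 32, 26, 22, 12, 12 bp.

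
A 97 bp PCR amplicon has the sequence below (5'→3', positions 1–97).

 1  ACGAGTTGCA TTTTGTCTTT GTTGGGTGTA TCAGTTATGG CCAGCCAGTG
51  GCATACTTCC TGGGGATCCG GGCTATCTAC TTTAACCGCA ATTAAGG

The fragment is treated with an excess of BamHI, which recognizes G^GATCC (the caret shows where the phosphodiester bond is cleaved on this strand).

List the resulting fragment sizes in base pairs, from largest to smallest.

64, 33 bp

The BamHI site (GGATCC) starts at position 64.
BamHI cuts after the first base of each site, so after position 64.
Linear molecule, 1 cut → 2 fragments:
  1–64 → 64 bp
  65–97 → 33 bp
Sorted largest to smallest: 64, 33 bp.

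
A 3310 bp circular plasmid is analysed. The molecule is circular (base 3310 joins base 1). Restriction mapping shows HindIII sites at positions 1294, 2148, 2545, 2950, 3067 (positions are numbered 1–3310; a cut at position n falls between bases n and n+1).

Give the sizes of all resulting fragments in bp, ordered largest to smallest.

1537, 854, 405, 397, 117 bp

Circular molecule, 5 cuts → 5 fragments:
  2148 − 1294 = 854 bp
  2545 − 2148 = 397 bp
  2950 − 2545 = 405 bp
  3067 − 2950 = 117 bp
  wrap: 3310 − 3067 + 1294 = 1537 bp
Sorted largest to smallest: 1537, 854, 405, 397, 117 bp.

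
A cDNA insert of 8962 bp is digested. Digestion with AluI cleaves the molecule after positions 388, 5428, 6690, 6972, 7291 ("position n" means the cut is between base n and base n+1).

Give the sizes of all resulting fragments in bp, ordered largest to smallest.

5040, 1671, 1262, 388, 319, 282 bp

Linear molecule, 5 cuts → 6 fragments:
  388 − 0 = 388 bp
  5428 − 388 = 5040 bp
  6690 − 5428 = 1262 bp
  6972 − 6690 = 282 bp
  7291 − 6972 = 319 bp
  8962 − 7291 = 1671 bp
Sorted largest to smallest: 5040, 1671, 1262, 388, 319, 282 bp.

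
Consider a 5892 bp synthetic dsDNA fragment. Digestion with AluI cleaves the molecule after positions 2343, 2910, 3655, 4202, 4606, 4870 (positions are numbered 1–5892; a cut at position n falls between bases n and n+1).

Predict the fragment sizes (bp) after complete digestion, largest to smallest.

Linear molecule, 6 cuts → 7 fragments:
  2343 − 0 = 2343 bp
  2910 − 2343 = 567 bp
  3655 − 2910 = 745 bp
  4202 − 3655 = 547 bp
  4606 − 4202 = 404 bp
  4870 − 4606 = 264 bp
  5892 − 4870 = 1022 bp
Sorted largest to smallest: 2343, 1022, 745, 567, 547, 404, 264 bp.

2343, 1022, 745, 567, 547, 404, 264 bp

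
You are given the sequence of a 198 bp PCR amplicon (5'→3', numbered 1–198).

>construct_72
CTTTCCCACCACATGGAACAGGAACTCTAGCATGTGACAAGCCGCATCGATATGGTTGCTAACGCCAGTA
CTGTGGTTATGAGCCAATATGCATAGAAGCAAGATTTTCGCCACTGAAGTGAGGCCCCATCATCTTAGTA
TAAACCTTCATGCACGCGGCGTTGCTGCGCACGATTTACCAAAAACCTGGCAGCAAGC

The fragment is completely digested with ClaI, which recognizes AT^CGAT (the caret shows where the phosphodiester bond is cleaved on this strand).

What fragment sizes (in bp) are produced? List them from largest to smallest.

The ClaI site (ATCGAT) starts at position 46.
ClaI cuts after base 2 of each site, so after position 47.
Linear molecule, 1 cut → 2 fragments:
  1–47 → 47 bp
  48–198 → 151 bp
Sorted largest to smallest: 151, 47 bp.

151, 47 bp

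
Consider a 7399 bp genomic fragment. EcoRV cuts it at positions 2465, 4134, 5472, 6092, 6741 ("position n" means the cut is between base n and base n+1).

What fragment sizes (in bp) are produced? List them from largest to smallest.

Linear molecule, 5 cuts → 6 fragments:
  2465 − 0 = 2465 bp
  4134 − 2465 = 1669 bp
  5472 − 4134 = 1338 bp
  6092 − 5472 = 620 bp
  6741 − 6092 = 649 bp
  7399 − 6741 = 658 bp
Sorted largest to smallest: 2465, 1669, 1338, 658, 649, 620 bp.

2465, 1669, 1338, 658, 649, 620 bp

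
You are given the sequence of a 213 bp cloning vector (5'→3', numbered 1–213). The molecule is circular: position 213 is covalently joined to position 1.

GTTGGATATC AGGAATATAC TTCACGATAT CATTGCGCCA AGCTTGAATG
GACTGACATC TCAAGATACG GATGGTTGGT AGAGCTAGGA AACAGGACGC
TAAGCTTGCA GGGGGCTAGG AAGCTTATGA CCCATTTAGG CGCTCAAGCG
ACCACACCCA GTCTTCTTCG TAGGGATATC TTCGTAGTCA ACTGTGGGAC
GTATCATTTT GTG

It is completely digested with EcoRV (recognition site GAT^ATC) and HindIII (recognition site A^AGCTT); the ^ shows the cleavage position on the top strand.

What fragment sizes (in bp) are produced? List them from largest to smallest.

62, 56, 43, 21, 19, 12 bp

EcoRV sites (GATATC) start at positions 5, 26, 175.
EcoRV cuts after base 3 of each site, so after positions 7, 28, 177.
HindIII sites (AAGCTT) start at positions 40, 102, 121.
HindIII cuts after the first base of each site, so after positions 40, 102, 121.
Combined cut positions: 7, 28, 40, 102, 121, 177.
Circular molecule, 6 cuts → 6 fragments:
  8–28 → 21 bp
  29–40 → 12 bp
  41–102 → 62 bp
  103–121 → 19 bp
  122–177 → 56 bp
  178–213 then 1–7 → 36 + 7 = 43 bp
Sorted largest to smallest: 62, 56, 43, 21, 19, 12 bp.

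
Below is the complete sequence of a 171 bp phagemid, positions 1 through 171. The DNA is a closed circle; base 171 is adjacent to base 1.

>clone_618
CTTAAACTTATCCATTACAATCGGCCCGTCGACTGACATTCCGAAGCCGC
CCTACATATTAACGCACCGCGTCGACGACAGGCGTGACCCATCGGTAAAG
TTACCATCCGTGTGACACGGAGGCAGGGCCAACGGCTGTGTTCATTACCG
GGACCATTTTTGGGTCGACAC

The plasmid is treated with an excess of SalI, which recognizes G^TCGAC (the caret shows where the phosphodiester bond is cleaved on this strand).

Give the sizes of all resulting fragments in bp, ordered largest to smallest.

SalI sites (GTCGAC) start at positions 28, 71, 164.
SalI cuts after the first base of each site, so after positions 28, 71, 164.
Circular molecule, 3 cuts → 3 fragments:
  29–71 → 43 bp
  72–164 → 93 bp
  165–171 then 1–28 → 7 + 28 = 35 bp
Sorted largest to smallest: 93, 43, 35 bp.

93, 43, 35 bp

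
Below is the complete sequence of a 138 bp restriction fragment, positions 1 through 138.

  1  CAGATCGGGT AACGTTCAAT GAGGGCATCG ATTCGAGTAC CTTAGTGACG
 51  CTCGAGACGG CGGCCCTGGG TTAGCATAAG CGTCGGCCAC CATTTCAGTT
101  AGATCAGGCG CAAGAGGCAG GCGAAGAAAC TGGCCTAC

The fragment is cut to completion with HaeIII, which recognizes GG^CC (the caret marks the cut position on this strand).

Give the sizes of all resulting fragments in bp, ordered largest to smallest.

HaeIII sites (GGCC) start at positions 62, 85, 132.
HaeIII cuts after base 2 of each site, so after positions 63, 86, 133.
Linear molecule, 3 cuts → 4 fragments:
  1–63 → 63 bp
  64–86 → 23 bp
  87–133 → 47 bp
  134–138 → 5 bp
Sorted largest to smallest: 63, 47, 23, 5 bp.

63, 47, 23, 5 bp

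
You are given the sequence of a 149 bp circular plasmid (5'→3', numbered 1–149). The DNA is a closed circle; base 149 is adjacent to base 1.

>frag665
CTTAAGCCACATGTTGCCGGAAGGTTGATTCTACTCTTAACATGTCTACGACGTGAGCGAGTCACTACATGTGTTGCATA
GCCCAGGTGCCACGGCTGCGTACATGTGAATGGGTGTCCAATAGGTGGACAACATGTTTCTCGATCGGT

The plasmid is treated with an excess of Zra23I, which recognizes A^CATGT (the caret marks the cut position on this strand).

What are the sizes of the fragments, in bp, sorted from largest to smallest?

Zra23I sites (ACATGT) start at positions 9, 40, 67, 102, 132.
Zra23I cuts after the first base of each site, so after positions 9, 40, 67, 102, 132.
Circular molecule, 5 cuts → 5 fragments:
  10–40 → 31 bp
  41–67 → 27 bp
  68–102 → 35 bp
  103–132 → 30 bp
  133–149 then 1–9 → 17 + 9 = 26 bp
Sorted largest to smallest: 35, 31, 30, 27, 26 bp.

35, 31, 30, 27, 26 bp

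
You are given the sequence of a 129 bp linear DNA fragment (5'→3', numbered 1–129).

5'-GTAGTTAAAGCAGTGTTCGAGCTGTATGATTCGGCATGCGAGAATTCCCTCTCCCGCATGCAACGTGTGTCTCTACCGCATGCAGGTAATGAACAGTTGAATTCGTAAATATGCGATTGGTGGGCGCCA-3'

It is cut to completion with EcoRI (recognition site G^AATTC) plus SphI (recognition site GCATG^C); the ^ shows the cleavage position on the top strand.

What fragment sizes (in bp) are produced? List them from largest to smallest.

38, 30, 22, 18, 17, 4 bp

EcoRI sites (GAATTC) start at positions 42, 99.
EcoRI cuts after the first base of each site, so after positions 42, 99.
SphI sites (GCATGC) start at positions 34, 56, 78.
SphI cuts after base 5 of each site (before the last base), so after positions 38, 60, 82.
Combined cut positions: 38, 42, 60, 82, 99.
Linear molecule, 5 cuts → 6 fragments:
  1–38 → 38 bp
  39–42 → 4 bp
  43–60 → 18 bp
  61–82 → 22 bp
  83–99 → 17 bp
  100–129 → 30 bp
Sorted largest to smallest: 38, 30, 22, 18, 17, 4 bp.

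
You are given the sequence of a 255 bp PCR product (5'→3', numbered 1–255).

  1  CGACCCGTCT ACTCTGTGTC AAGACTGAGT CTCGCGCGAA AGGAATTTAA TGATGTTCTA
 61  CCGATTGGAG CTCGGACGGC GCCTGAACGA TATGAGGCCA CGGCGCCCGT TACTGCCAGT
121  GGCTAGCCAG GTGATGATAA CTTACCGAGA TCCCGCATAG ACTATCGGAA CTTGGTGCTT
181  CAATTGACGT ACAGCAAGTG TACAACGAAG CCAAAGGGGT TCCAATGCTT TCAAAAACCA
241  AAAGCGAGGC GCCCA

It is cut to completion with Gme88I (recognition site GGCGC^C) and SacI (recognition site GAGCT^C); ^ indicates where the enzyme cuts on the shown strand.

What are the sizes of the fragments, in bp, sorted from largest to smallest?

Gme88I sites (GGCGCC) start at positions 78, 102, 248.
Gme88I cuts after base 5 of each site (before the last base), so after positions 82, 106, 252.
The SacI site (GAGCTC) starts at position 68.
SacI cuts after base 5 of each site (before the last base), so after position 72.
Combined cut positions: 72, 82, 106, 252.
Linear molecule, 4 cuts → 5 fragments:
  1–72 → 72 bp
  73–82 → 10 bp
  83–106 → 24 bp
  107–252 → 146 bp
  253–255 → 3 bp
Sorted largest to smallest: 146, 72, 24, 10, 3 bp.

146, 72, 24, 10, 3 bp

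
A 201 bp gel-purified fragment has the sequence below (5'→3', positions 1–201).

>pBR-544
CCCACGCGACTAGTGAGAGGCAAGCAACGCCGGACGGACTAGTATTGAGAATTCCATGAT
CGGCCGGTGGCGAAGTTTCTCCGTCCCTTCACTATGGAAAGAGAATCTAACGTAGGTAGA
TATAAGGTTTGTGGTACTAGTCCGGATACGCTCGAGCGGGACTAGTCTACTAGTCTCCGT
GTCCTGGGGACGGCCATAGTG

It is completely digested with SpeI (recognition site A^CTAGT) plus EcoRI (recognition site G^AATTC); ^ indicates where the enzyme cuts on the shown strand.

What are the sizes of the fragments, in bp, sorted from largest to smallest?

SpeI sites (ACTAGT) start at positions 9, 38, 136, 161, 169.
SpeI cuts after the first base of each site, so after positions 9, 38, 136, 161, 169.
The EcoRI site (GAATTC) starts at position 49.
EcoRI cuts after the first base of each site, so after position 49.
Combined cut positions: 9, 38, 49, 136, 161, 169.
Linear molecule, 6 cuts → 7 fragments:
  1–9 → 9 bp
  10–38 → 29 bp
  39–49 → 11 bp
  50–136 → 87 bp
  137–161 → 25 bp
  162–169 → 8 bp
  170–201 → 32 bp
Sorted largest to smallest: 87, 32, 29, 25, 11, 9, 8 bp.

87, 32, 29, 25, 11, 9, 8 bp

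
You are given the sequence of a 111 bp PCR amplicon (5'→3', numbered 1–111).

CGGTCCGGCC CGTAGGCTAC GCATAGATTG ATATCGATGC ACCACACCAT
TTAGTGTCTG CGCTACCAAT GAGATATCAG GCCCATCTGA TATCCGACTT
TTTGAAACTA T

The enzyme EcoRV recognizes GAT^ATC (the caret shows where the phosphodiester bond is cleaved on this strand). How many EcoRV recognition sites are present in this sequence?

3

GATATC occurs starting at positions 30, 73, 89.
EcoRV cuts at 3 sites.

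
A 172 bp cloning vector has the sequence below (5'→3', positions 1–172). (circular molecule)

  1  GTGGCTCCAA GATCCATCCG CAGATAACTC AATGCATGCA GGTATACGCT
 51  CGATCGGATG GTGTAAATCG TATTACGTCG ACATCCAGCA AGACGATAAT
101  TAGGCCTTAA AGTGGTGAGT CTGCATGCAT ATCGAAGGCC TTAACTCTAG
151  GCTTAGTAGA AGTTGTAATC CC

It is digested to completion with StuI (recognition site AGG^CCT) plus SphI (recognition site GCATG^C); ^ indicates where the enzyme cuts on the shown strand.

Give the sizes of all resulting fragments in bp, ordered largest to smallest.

72, 66, 23, 11 bp

StuI sites (AGGCCT) start at positions 102, 136.
StuI cuts after base 3 of each site, so after positions 104, 138.
SphI sites (GCATGC) start at positions 34, 123.
SphI cuts after base 5 of each site (before the last base), so after positions 38, 127.
Combined cut positions: 38, 104, 127, 138.
Circular molecule, 4 cuts → 4 fragments:
  39–104 → 66 bp
  105–127 → 23 bp
  128–138 → 11 bp
  139–172 then 1–38 → 34 + 38 = 72 bp
Sorted largest to smallest: 72, 66, 23, 11 bp.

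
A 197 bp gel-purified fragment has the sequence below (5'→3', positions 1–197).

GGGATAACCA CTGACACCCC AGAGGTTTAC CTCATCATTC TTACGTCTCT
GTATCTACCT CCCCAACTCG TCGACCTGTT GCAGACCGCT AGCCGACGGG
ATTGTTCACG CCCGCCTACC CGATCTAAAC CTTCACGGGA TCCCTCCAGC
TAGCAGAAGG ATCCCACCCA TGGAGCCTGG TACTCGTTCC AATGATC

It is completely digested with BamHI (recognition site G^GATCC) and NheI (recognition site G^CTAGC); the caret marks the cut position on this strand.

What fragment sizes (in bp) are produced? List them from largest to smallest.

88, 50, 38, 11, 10 bp

BamHI sites (GGATCC) start at positions 138, 159.
BamHI cuts after the first base of each site, so after positions 138, 159.
NheI sites (GCTAGC) start at positions 88, 149.
NheI cuts after the first base of each site, so after positions 88, 149.
Combined cut positions: 88, 138, 149, 159.
Linear molecule, 4 cuts → 5 fragments:
  1–88 → 88 bp
  89–138 → 50 bp
  139–149 → 11 bp
  150–159 → 10 bp
  160–197 → 38 bp
Sorted largest to smallest: 88, 50, 38, 11, 10 bp.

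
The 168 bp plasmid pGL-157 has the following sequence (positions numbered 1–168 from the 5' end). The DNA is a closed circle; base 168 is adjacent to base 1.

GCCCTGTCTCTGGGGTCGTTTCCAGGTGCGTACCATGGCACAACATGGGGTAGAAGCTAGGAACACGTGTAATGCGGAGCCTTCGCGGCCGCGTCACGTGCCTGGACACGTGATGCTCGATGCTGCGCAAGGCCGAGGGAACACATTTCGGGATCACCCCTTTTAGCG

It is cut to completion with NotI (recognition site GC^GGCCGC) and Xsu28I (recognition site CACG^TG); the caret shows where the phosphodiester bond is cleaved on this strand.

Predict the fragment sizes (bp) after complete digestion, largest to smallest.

The NotI site (GCGGCCGC) starts at position 85.
NotI cuts after base 2 of each site, so after position 86.
Xsu28I sites (CACGTG) start at positions 64, 95, 107.
Xsu28I cuts after base 4 of each site, so after positions 67, 98, 110.
Combined cut positions: 67, 86, 98, 110.
Circular molecule, 4 cuts → 4 fragments:
  68–86 → 19 bp
  87–98 → 12 bp
  99–110 → 12 bp
  111–168 then 1–67 → 58 + 67 = 125 bp
Sorted largest to smallest: 125, 19, 12, 12 bp.

125, 19, 12, 12 bp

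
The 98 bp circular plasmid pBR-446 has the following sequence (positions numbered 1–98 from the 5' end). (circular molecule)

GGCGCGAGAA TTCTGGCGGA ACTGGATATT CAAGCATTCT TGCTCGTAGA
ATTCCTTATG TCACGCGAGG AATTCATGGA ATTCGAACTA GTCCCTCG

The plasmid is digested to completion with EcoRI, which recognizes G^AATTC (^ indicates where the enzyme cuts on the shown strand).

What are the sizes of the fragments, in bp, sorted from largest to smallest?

41, 27, 21, 9 bp

EcoRI sites (GAATTC) start at positions 8, 49, 70, 79.
EcoRI cuts after the first base of each site, so after positions 8, 49, 70, 79.
Circular molecule, 4 cuts → 4 fragments:
  9–49 → 41 bp
  50–70 → 21 bp
  71–79 → 9 bp
  80–98 then 1–8 → 19 + 8 = 27 bp
Sorted largest to smallest: 41, 27, 21, 9 bp.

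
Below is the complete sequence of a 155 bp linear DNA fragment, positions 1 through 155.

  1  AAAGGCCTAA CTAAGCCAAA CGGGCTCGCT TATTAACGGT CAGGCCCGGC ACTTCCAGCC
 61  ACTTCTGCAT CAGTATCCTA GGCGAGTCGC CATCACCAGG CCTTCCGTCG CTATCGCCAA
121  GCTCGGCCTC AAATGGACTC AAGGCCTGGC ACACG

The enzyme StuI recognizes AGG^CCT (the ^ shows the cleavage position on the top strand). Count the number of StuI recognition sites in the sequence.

3

AGGCCT occurs starting at positions 3, 98, 142.
StuI cuts at 3 sites.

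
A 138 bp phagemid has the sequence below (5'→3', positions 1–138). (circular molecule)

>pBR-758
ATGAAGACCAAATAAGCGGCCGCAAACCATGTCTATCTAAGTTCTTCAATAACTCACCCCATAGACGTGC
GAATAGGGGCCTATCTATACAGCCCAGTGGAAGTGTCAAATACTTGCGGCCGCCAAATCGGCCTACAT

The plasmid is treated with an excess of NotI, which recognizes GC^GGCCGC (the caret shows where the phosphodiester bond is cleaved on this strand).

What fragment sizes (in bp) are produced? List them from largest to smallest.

100, 38 bp

NotI sites (GCGGCCGC) start at positions 16, 116.
NotI cuts after base 2 of each site, so after positions 17, 117.
Circular molecule, 2 cuts → 2 fragments:
  18–117 → 100 bp
  118–138 then 1–17 → 21 + 17 = 38 bp
Sorted largest to smallest: 100, 38 bp.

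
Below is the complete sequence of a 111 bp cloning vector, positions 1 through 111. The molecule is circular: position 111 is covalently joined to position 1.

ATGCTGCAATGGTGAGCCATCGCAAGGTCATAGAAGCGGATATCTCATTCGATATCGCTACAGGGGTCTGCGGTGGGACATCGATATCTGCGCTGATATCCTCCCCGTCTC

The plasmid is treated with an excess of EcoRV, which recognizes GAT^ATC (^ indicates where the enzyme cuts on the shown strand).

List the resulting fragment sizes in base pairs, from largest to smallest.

55, 32, 12, 12 bp

EcoRV sites (GATATC) start at positions 39, 51, 83, 95.
EcoRV cuts after base 3 of each site, so after positions 41, 53, 85, 97.
Circular molecule, 4 cuts → 4 fragments:
  42–53 → 12 bp
  54–85 → 32 bp
  86–97 → 12 bp
  98–111 then 1–41 → 14 + 41 = 55 bp
Sorted largest to smallest: 55, 32, 12, 12 bp.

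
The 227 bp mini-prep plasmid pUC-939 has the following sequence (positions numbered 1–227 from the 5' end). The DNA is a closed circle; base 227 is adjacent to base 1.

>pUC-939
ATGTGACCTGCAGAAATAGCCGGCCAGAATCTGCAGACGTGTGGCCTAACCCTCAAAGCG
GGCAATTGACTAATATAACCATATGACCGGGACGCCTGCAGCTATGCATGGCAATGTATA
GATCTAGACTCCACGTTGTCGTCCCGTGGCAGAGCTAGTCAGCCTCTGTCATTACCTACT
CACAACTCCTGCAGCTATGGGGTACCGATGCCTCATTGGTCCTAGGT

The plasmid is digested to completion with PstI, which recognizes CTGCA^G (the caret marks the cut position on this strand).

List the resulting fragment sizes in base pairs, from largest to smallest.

PstI sites (CTGCAG) start at positions 8, 31, 96, 189.
PstI cuts after base 5 of each site (before the last base), so after positions 12, 35, 100, 193.
Circular molecule, 4 cuts → 4 fragments:
  13–35 → 23 bp
  36–100 → 65 bp
  101–193 → 93 bp
  194–227 then 1–12 → 34 + 12 = 46 bp
Sorted largest to smallest: 93, 65, 46, 23 bp.

93, 65, 46, 23 bp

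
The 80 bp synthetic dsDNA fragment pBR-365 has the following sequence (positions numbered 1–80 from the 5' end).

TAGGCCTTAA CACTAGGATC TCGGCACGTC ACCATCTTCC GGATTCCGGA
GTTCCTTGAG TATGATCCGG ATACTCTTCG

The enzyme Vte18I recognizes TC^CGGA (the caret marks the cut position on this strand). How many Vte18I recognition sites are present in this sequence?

3

TCCGGA occurs starting at positions 38, 45, 66.
Vte18I cuts at 3 sites.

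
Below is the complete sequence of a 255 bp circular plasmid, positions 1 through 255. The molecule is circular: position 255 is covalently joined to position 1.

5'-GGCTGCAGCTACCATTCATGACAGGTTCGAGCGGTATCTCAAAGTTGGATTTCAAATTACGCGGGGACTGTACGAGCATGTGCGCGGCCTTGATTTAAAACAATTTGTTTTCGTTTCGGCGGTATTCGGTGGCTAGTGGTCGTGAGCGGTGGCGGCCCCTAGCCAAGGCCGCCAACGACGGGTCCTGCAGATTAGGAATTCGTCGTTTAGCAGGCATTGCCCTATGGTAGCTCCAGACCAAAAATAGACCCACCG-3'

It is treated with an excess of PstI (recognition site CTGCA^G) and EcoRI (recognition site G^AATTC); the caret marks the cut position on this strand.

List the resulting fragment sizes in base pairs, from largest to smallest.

PstI sites (CTGCAG) start at positions 3, 185.
PstI cuts after base 5 of each site (before the last base), so after positions 7, 189.
The EcoRI site (GAATTC) starts at position 196.
EcoRI cuts after the first base of each site, so after position 196.
Combined cut positions: 7, 189, 196.
Circular molecule, 3 cuts → 3 fragments:
  8–189 → 182 bp
  190–196 → 7 bp
  197–255 then 1–7 → 59 + 7 = 66 bp
Sorted largest to smallest: 182, 66, 7 bp.

182, 66, 7 bp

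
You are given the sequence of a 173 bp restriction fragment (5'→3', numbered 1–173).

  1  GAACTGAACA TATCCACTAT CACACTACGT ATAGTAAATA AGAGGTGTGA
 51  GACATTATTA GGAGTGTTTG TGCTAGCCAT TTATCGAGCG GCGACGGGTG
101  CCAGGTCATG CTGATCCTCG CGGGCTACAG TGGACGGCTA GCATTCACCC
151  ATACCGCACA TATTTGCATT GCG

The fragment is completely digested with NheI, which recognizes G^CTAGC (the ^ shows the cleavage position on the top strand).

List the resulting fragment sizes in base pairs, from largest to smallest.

72, 65, 36 bp

NheI sites (GCTAGC) start at positions 72, 137.
NheI cuts after the first base of each site, so after positions 72, 137.
Linear molecule, 2 cuts → 3 fragments:
  1–72 → 72 bp
  73–137 → 65 bp
  138–173 → 36 bp
Sorted largest to smallest: 72, 65, 36 bp.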